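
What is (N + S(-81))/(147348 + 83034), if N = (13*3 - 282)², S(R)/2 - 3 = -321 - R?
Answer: 19525/76794 ≈ 0.25425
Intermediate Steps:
S(R) = -636 - 2*R (S(R) = 6 + 2*(-321 - R) = 6 + (-642 - 2*R) = -636 - 2*R)
N = 59049 (N = (39 - 282)² = (-243)² = 59049)
(N + S(-81))/(147348 + 83034) = (59049 + (-636 - 2*(-81)))/(147348 + 83034) = (59049 + (-636 + 162))/230382 = (59049 - 474)*(1/230382) = 58575*(1/230382) = 19525/76794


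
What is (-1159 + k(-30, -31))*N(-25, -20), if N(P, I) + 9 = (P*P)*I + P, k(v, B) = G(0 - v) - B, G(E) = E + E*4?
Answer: 12258252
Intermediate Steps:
G(E) = 5*E (G(E) = E + 4*E = 5*E)
k(v, B) = -B - 5*v (k(v, B) = 5*(0 - v) - B = 5*(-v) - B = -5*v - B = -B - 5*v)
N(P, I) = -9 + P + I*P**2 (N(P, I) = -9 + ((P*P)*I + P) = -9 + (P**2*I + P) = -9 + (I*P**2 + P) = -9 + (P + I*P**2) = -9 + P + I*P**2)
(-1159 + k(-30, -31))*N(-25, -20) = (-1159 + (-1*(-31) - 5*(-30)))*(-9 - 25 - 20*(-25)**2) = (-1159 + (31 + 150))*(-9 - 25 - 20*625) = (-1159 + 181)*(-9 - 25 - 12500) = -978*(-12534) = 12258252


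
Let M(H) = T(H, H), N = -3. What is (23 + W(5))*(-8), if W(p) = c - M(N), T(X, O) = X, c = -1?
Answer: -200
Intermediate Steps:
M(H) = H
W(p) = 2 (W(p) = -1 - 1*(-3) = -1 + 3 = 2)
(23 + W(5))*(-8) = (23 + 2)*(-8) = 25*(-8) = -200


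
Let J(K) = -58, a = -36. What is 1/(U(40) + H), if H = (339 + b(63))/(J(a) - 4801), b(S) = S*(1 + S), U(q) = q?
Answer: 4859/189989 ≈ 0.025575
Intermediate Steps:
H = -4371/4859 (H = (339 + 63*(1 + 63))/(-58 - 4801) = (339 + 63*64)/(-4859) = (339 + 4032)*(-1/4859) = 4371*(-1/4859) = -4371/4859 ≈ -0.89957)
1/(U(40) + H) = 1/(40 - 4371/4859) = 1/(189989/4859) = 4859/189989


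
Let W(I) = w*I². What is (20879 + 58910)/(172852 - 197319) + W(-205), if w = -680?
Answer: -699193538789/24467 ≈ -2.8577e+7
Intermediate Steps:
W(I) = -680*I²
(20879 + 58910)/(172852 - 197319) + W(-205) = (20879 + 58910)/(172852 - 197319) - 680*(-205)² = 79789/(-24467) - 680*42025 = 79789*(-1/24467) - 28577000 = -79789/24467 - 28577000 = -699193538789/24467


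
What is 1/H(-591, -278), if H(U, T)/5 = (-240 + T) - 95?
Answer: -1/3065 ≈ -0.00032626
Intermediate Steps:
H(U, T) = -1675 + 5*T (H(U, T) = 5*((-240 + T) - 95) = 5*(-335 + T) = -1675 + 5*T)
1/H(-591, -278) = 1/(-1675 + 5*(-278)) = 1/(-1675 - 1390) = 1/(-3065) = -1/3065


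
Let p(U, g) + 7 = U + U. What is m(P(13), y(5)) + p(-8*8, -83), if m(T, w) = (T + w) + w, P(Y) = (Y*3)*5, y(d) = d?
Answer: 70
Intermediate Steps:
P(Y) = 15*Y (P(Y) = (3*Y)*5 = 15*Y)
m(T, w) = T + 2*w
p(U, g) = -7 + 2*U (p(U, g) = -7 + (U + U) = -7 + 2*U)
m(P(13), y(5)) + p(-8*8, -83) = (15*13 + 2*5) + (-7 + 2*(-8*8)) = (195 + 10) + (-7 + 2*(-64)) = 205 + (-7 - 128) = 205 - 135 = 70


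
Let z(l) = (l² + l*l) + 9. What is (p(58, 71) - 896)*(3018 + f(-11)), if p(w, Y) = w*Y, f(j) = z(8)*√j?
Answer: 9723996 + 441414*I*√11 ≈ 9.724e+6 + 1.464e+6*I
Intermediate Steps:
z(l) = 9 + 2*l² (z(l) = (l² + l²) + 9 = 2*l² + 9 = 9 + 2*l²)
f(j) = 137*√j (f(j) = (9 + 2*8²)*√j = (9 + 2*64)*√j = (9 + 128)*√j = 137*√j)
p(w, Y) = Y*w
(p(58, 71) - 896)*(3018 + f(-11)) = (71*58 - 896)*(3018 + 137*√(-11)) = (4118 - 896)*(3018 + 137*(I*√11)) = 3222*(3018 + 137*I*√11) = 9723996 + 441414*I*√11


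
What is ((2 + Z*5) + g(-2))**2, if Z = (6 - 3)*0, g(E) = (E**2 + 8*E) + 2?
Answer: 64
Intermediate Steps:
g(E) = 2 + E**2 + 8*E
Z = 0 (Z = 3*0 = 0)
((2 + Z*5) + g(-2))**2 = ((2 + 0*5) + (2 + (-2)**2 + 8*(-2)))**2 = ((2 + 0) + (2 + 4 - 16))**2 = (2 - 10)**2 = (-8)**2 = 64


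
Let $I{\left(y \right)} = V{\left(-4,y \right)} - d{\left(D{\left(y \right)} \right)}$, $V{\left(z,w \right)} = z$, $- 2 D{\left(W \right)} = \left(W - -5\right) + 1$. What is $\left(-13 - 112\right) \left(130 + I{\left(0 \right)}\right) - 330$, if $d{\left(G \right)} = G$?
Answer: $-16455$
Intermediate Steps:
$D{\left(W \right)} = -3 - \frac{W}{2}$ ($D{\left(W \right)} = - \frac{\left(W - -5\right) + 1}{2} = - \frac{\left(W + 5\right) + 1}{2} = - \frac{\left(5 + W\right) + 1}{2} = - \frac{6 + W}{2} = -3 - \frac{W}{2}$)
$I{\left(y \right)} = -1 + \frac{y}{2}$ ($I{\left(y \right)} = -4 - \left(-3 - \frac{y}{2}\right) = -4 + \left(3 + \frac{y}{2}\right) = -1 + \frac{y}{2}$)
$\left(-13 - 112\right) \left(130 + I{\left(0 \right)}\right) - 330 = \left(-13 - 112\right) \left(130 + \left(-1 + \frac{1}{2} \cdot 0\right)\right) - 330 = - 125 \left(130 + \left(-1 + 0\right)\right) - 330 = - 125 \left(130 - 1\right) - 330 = \left(-125\right) 129 - 330 = -16125 - 330 = -16455$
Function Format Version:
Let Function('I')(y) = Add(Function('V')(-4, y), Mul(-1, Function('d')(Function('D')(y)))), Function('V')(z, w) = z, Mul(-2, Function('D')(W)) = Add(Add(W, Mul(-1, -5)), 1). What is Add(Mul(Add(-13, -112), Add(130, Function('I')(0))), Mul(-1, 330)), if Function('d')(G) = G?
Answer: -16455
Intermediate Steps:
Function('D')(W) = Add(-3, Mul(Rational(-1, 2), W)) (Function('D')(W) = Mul(Rational(-1, 2), Add(Add(W, Mul(-1, -5)), 1)) = Mul(Rational(-1, 2), Add(Add(W, 5), 1)) = Mul(Rational(-1, 2), Add(Add(5, W), 1)) = Mul(Rational(-1, 2), Add(6, W)) = Add(-3, Mul(Rational(-1, 2), W)))
Function('I')(y) = Add(-1, Mul(Rational(1, 2), y)) (Function('I')(y) = Add(-4, Mul(-1, Add(-3, Mul(Rational(-1, 2), y)))) = Add(-4, Add(3, Mul(Rational(1, 2), y))) = Add(-1, Mul(Rational(1, 2), y)))
Add(Mul(Add(-13, -112), Add(130, Function('I')(0))), Mul(-1, 330)) = Add(Mul(Add(-13, -112), Add(130, Add(-1, Mul(Rational(1, 2), 0)))), Mul(-1, 330)) = Add(Mul(-125, Add(130, Add(-1, 0))), -330) = Add(Mul(-125, Add(130, -1)), -330) = Add(Mul(-125, 129), -330) = Add(-16125, -330) = -16455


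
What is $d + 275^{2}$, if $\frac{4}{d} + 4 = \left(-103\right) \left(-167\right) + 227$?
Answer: $\frac{329422501}{4356} \approx 75625.0$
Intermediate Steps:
$d = \frac{1}{4356}$ ($d = \frac{4}{-4 + \left(\left(-103\right) \left(-167\right) + 227\right)} = \frac{4}{-4 + \left(17201 + 227\right)} = \frac{4}{-4 + 17428} = \frac{4}{17424} = 4 \cdot \frac{1}{17424} = \frac{1}{4356} \approx 0.00022957$)
$d + 275^{2} = \frac{1}{4356} + 275^{2} = \frac{1}{4356} + 75625 = \frac{329422501}{4356}$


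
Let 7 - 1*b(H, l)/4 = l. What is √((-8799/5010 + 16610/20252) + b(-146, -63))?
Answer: 2*√1246902340866010/4227605 ≈ 16.705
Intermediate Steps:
b(H, l) = 28 - 4*l
√((-8799/5010 + 16610/20252) + b(-146, -63)) = √((-8799/5010 + 16610/20252) + (28 - 4*(-63))) = √((-8799*1/5010 + 16610*(1/20252)) + (28 + 252)) = √((-2933/1670 + 8305/10126) + 280) = √(-3957552/4227605 + 280) = √(1179771848/4227605) = 2*√1246902340866010/4227605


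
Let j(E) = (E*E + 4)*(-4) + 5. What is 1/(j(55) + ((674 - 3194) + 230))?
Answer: -1/14401 ≈ -6.9440e-5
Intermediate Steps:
j(E) = -11 - 4*E**2 (j(E) = (E**2 + 4)*(-4) + 5 = (4 + E**2)*(-4) + 5 = (-16 - 4*E**2) + 5 = -11 - 4*E**2)
1/(j(55) + ((674 - 3194) + 230)) = 1/((-11 - 4*55**2) + ((674 - 3194) + 230)) = 1/((-11 - 4*3025) + (-2520 + 230)) = 1/((-11 - 12100) - 2290) = 1/(-12111 - 2290) = 1/(-14401) = -1/14401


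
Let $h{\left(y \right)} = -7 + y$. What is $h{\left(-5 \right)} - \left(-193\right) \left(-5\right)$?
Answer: $-977$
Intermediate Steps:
$h{\left(-5 \right)} - \left(-193\right) \left(-5\right) = \left(-7 - 5\right) - \left(-193\right) \left(-5\right) = -12 - 965 = -977$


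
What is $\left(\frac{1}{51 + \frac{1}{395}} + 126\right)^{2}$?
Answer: $\frac{6445459741681}{405861316} \approx 15881.0$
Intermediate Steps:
$\left(\frac{1}{51 + \frac{1}{395}} + 126\right)^{2} = \left(\frac{1}{\frac{20146}{395}} + 126\right)^{2} = \left(\frac{395}{20146} + 126\right)^{2} = \left(\frac{2538791}{20146}\right)^{2} = \frac{6445459741681}{405861316}$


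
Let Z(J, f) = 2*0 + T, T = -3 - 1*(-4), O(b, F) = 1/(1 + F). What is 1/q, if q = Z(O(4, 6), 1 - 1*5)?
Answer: 1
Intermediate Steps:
T = 1 (T = -3 + 4 = 1)
Z(J, f) = 1 (Z(J, f) = 2*0 + 1 = 0 + 1 = 1)
q = 1
1/q = 1/1 = 1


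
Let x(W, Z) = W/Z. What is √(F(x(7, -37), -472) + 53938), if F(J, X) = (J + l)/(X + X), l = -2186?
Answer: √1181508679/148 ≈ 232.25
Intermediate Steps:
F(J, X) = (-2186 + J)/(2*X) (F(J, X) = (J - 2186)/(X + X) = (-2186 + J)/((2*X)) = (-2186 + J)*(1/(2*X)) = (-2186 + J)/(2*X))
√(F(x(7, -37), -472) + 53938) = √((½)*(-2186 + 7/(-37))/(-472) + 53938) = √((½)*(-1/472)*(-2186 + 7*(-1/37)) + 53938) = √((½)*(-1/472)*(-2186 - 7/37) + 53938) = √((½)*(-1/472)*(-80889/37) + 53938) = √(1371/592 + 53938) = √(31932667/592) = √1181508679/148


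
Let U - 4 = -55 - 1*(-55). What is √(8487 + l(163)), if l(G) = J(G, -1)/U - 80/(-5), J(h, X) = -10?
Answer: 3*√3778/2 ≈ 92.198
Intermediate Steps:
U = 4 (U = 4 + (-55 - 1*(-55)) = 4 + (-55 + 55) = 4 + 0 = 4)
l(G) = 27/2 (l(G) = -10/4 - 80/(-5) = -10*¼ - 80*(-⅕) = -5/2 + 16 = 27/2)
√(8487 + l(163)) = √(8487 + 27/2) = √(17001/2) = 3*√3778/2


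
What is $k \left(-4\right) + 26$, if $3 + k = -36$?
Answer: $182$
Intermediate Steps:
$k = -39$ ($k = -3 - 36 = -39$)
$k \left(-4\right) + 26 = \left(-39\right) \left(-4\right) + 26 = 156 + 26 = 182$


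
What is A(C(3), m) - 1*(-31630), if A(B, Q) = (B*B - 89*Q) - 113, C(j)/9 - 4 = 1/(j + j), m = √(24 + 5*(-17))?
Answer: 131693/4 - 89*I*√61 ≈ 32923.0 - 695.11*I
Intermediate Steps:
m = I*√61 (m = √(24 - 85) = √(-61) = I*√61 ≈ 7.8102*I)
C(j) = 36 + 9/(2*j) (C(j) = 36 + 9/(j + j) = 36 + 9/((2*j)) = 36 + 9*(1/(2*j)) = 36 + 9/(2*j))
A(B, Q) = -113 + B² - 89*Q (A(B, Q) = (B² - 89*Q) - 113 = -113 + B² - 89*Q)
A(C(3), m) - 1*(-31630) = (-113 + (36 + (9/2)/3)² - 89*I*√61) - 1*(-31630) = (-113 + (36 + (9/2)*(⅓))² - 89*I*√61) + 31630 = (-113 + (36 + 3/2)² - 89*I*√61) + 31630 = (-113 + (75/2)² - 89*I*√61) + 31630 = (-113 + 5625/4 - 89*I*√61) + 31630 = (5173/4 - 89*I*√61) + 31630 = 131693/4 - 89*I*√61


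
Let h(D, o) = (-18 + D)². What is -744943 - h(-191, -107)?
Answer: -788624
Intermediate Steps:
-744943 - h(-191, -107) = -744943 - (-18 - 191)² = -744943 - 1*(-209)² = -744943 - 1*43681 = -744943 - 43681 = -788624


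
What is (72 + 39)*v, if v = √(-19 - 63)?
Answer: 111*I*√82 ≈ 1005.1*I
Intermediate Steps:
v = I*√82 (v = √(-82) = I*√82 ≈ 9.0554*I)
(72 + 39)*v = (72 + 39)*(I*√82) = 111*(I*√82) = 111*I*√82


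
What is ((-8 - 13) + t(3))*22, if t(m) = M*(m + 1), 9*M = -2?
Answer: -4334/9 ≈ -481.56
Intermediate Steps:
M = -2/9 (M = (⅑)*(-2) = -2/9 ≈ -0.22222)
t(m) = -2/9 - 2*m/9 (t(m) = -2*(m + 1)/9 = -2*(1 + m)/9 = -2/9 - 2*m/9)
((-8 - 13) + t(3))*22 = ((-8 - 13) + (-2/9 - 2/9*3))*22 = (-21 + (-2/9 - ⅔))*22 = (-21 - 8/9)*22 = -197/9*22 = -4334/9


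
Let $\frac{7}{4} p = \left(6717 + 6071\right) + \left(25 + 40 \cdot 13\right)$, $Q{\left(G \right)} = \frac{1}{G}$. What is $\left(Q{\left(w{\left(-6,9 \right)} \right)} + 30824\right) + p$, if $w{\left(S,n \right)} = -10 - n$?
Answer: $\frac{5112893}{133} \approx 38443.0$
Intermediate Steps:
$p = \frac{53332}{7}$ ($p = \frac{4 \left(\left(6717 + 6071\right) + \left(25 + 40 \cdot 13\right)\right)}{7} = \frac{4 \left(12788 + \left(25 + 520\right)\right)}{7} = \frac{4 \left(12788 + 545\right)}{7} = \frac{4}{7} \cdot 13333 = \frac{53332}{7} \approx 7618.9$)
$\left(Q{\left(w{\left(-6,9 \right)} \right)} + 30824\right) + p = \left(\frac{1}{-10 - 9} + 30824\right) + \frac{53332}{7} = \left(\frac{1}{-19} + 30824\right) + \frac{53332}{7} = \left(- \frac{1}{19} + 30824\right) + \frac{53332}{7} = \frac{585655}{19} + \frac{53332}{7} = \frac{5112893}{133}$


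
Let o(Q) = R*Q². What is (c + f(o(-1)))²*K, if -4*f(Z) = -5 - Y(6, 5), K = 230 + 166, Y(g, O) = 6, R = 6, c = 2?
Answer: 35739/4 ≈ 8934.8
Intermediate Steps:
o(Q) = 6*Q²
K = 396
f(Z) = 11/4 (f(Z) = -(-5 - 1*6)/4 = -(-5 - 6)/4 = -¼*(-11) = 11/4)
(c + f(o(-1)))²*K = (2 + 11/4)²*396 = (19/4)²*396 = (361/16)*396 = 35739/4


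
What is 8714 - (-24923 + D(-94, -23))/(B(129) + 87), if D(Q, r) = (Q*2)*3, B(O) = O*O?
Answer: 145793279/16728 ≈ 8715.5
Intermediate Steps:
B(O) = O²
D(Q, r) = 6*Q (D(Q, r) = (2*Q)*3 = 6*Q)
8714 - (-24923 + D(-94, -23))/(B(129) + 87) = 8714 - (-24923 + 6*(-94))/(129² + 87) = 8714 - (-24923 - 564)/(16641 + 87) = 8714 - (-25487)/16728 = 8714 - 1*(-25487/16728) = 8714 + 25487/16728 = 145793279/16728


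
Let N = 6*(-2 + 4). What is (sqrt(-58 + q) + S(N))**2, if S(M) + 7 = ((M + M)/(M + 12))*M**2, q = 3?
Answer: (137 + I*sqrt(55))**2 ≈ 18714.0 + 2032.0*I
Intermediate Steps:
N = 12 (N = 6*2 = 12)
S(M) = -7 + 2*M**3/(12 + M) (S(M) = -7 + ((M + M)/(M + 12))*M**2 = -7 + ((2*M)/(12 + M))*M**2 = -7 + (2*M/(12 + M))*M**2 = -7 + 2*M**3/(12 + M))
(sqrt(-58 + q) + S(N))**2 = (sqrt(-58 + 3) + (-84 - 7*12 + 2*12**3)/(12 + 12))**2 = (sqrt(-55) + (-84 - 84 + 2*1728)/24)**2 = (I*sqrt(55) + (-84 - 84 + 3456)/24)**2 = (I*sqrt(55) + (1/24)*3288)**2 = (I*sqrt(55) + 137)**2 = (137 + I*sqrt(55))**2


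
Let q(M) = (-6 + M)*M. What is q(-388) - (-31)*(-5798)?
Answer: -26866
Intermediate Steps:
q(M) = M*(-6 + M)
q(-388) - (-31)*(-5798) = -388*(-6 - 388) - (-31)*(-5798) = -388*(-394) - 1*179738 = 152872 - 179738 = -26866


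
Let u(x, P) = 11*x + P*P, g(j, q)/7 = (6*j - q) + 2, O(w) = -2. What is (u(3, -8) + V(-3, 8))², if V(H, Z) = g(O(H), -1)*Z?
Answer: 165649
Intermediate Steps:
g(j, q) = 14 - 7*q + 42*j (g(j, q) = 7*((6*j - q) + 2) = 7*((-q + 6*j) + 2) = 7*(2 - q + 6*j) = 14 - 7*q + 42*j)
V(H, Z) = -63*Z (V(H, Z) = (14 - 7*(-1) + 42*(-2))*Z = (14 + 7 - 84)*Z = -63*Z)
u(x, P) = P² + 11*x (u(x, P) = 11*x + P² = P² + 11*x)
(u(3, -8) + V(-3, 8))² = (((-8)² + 11*3) - 63*8)² = ((64 + 33) - 504)² = (97 - 504)² = (-407)² = 165649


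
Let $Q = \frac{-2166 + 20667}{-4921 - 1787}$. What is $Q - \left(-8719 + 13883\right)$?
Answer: $- \frac{11552871}{2236} \approx -5166.8$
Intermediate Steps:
$Q = - \frac{6167}{2236}$ ($Q = \frac{18501}{-6708} = 18501 \left(- \frac{1}{6708}\right) = - \frac{6167}{2236} \approx -2.758$)
$Q - \left(-8719 + 13883\right) = - \frac{6167}{2236} - \left(-8719 + 13883\right) = - \frac{6167}{2236} - 5164 = - \frac{11552871}{2236}$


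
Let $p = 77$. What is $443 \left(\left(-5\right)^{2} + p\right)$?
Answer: $45186$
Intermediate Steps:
$443 \left(\left(-5\right)^{2} + p\right) = 443 \left(\left(-5\right)^{2} + 77\right) = 443 \left(25 + 77\right) = 443 \cdot 102 = 45186$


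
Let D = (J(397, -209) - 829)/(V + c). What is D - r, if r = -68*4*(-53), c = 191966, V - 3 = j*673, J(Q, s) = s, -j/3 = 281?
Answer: -2705666441/187685 ≈ -14416.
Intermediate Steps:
j = -843 (j = -3*281 = -843)
V = -567336 (V = 3 - 843*673 = 3 - 567339 = -567336)
D = 519/187685 (D = (-209 - 829)/(-567336 + 191966) = -1038/(-375370) = -1038*(-1/375370) = 519/187685 ≈ 0.0027653)
r = 14416 (r = -272*(-53) = 14416)
D - r = 519/187685 - 1*14416 = 519/187685 - 14416 = -2705666441/187685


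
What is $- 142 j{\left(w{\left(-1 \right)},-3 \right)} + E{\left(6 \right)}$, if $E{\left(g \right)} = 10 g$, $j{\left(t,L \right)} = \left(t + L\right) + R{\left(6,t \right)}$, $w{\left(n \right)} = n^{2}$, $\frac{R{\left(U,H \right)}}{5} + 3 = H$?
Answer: $1764$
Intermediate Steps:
$R{\left(U,H \right)} = -15 + 5 H$
$j{\left(t,L \right)} = -15 + L + 6 t$ ($j{\left(t,L \right)} = \left(t + L\right) + \left(-15 + 5 t\right) = \left(L + t\right) + \left(-15 + 5 t\right) = -15 + L + 6 t$)
$- 142 j{\left(w{\left(-1 \right)},-3 \right)} + E{\left(6 \right)} = - 142 \left(-15 - 3 + 6 \left(-1\right)^{2}\right) + 10 \cdot 6 = - 142 \left(-15 - 3 + 6 \cdot 1\right) + 60 = - 142 \left(-15 - 3 + 6\right) + 60 = \left(-142\right) \left(-12\right) + 60 = 1704 + 60 = 1764$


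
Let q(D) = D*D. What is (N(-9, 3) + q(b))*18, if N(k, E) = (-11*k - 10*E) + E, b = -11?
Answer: 3474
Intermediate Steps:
N(k, E) = -11*k - 9*E
q(D) = D²
(N(-9, 3) + q(b))*18 = ((-11*(-9) - 9*3) + (-11)²)*18 = ((99 - 27) + 121)*18 = (72 + 121)*18 = 193*18 = 3474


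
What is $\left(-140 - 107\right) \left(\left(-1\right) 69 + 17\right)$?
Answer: $12844$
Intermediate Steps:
$\left(-140 - 107\right) \left(\left(-1\right) 69 + 17\right) = - 247 \left(-69 + 17\right) = \left(-247\right) \left(-52\right) = 12844$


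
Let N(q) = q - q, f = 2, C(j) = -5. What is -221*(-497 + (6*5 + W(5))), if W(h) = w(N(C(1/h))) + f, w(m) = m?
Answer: 102765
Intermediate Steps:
N(q) = 0
W(h) = 2 (W(h) = 0 + 2 = 2)
-221*(-497 + (6*5 + W(5))) = -221*(-497 + (6*5 + 2)) = -221*(-497 + (30 + 2)) = -221*(-497 + 32) = -221*(-465) = 102765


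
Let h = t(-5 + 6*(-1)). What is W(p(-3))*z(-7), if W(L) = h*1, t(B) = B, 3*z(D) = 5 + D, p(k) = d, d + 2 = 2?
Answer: 22/3 ≈ 7.3333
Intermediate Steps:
d = 0 (d = -2 + 2 = 0)
p(k) = 0
z(D) = 5/3 + D/3 (z(D) = (5 + D)/3 = 5/3 + D/3)
h = -11 (h = -5 + 6*(-1) = -5 - 6 = -11)
W(L) = -11 (W(L) = -11*1 = -11)
W(p(-3))*z(-7) = -11*(5/3 + (⅓)*(-7)) = -11*(5/3 - 7/3) = -11*(-⅔) = 22/3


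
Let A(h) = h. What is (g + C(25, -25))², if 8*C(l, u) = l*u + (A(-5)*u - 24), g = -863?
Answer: 3448449/4 ≈ 8.6211e+5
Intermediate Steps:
C(l, u) = -3 - 5*u/8 + l*u/8 (C(l, u) = (l*u + (-5*u - 24))/8 = (l*u + (-24 - 5*u))/8 = (-24 - 5*u + l*u)/8 = -3 - 5*u/8 + l*u/8)
(g + C(25, -25))² = (-863 + (-3 - 5/8*(-25) + (⅛)*25*(-25)))² = (-863 + (-3 + 125/8 - 625/8))² = (-863 - 131/2)² = (-1857/2)² = 3448449/4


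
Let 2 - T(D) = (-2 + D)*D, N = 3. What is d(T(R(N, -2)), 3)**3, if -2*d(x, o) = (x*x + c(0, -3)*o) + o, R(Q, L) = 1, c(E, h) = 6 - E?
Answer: -3375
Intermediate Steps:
T(D) = 2 - D*(-2 + D) (T(D) = 2 - (-2 + D)*D = 2 - D*(-2 + D))
d(x, o) = -7*o/2 - x**2/2 (d(x, o) = -((x*x + (6 - 1*0)*o) + o)/2 = -((x**2 + (6 + 0)*o) + o)/2 = -((x**2 + 6*o) + o)/2 = -(x**2 + 7*o)/2 = -7*o/2 - x**2/2)
d(T(R(N, -2)), 3)**3 = (-7/2*3 - (2 - 1*1**2 + 2*1)**2/2)**3 = (-21/2 - (2 - 1*1 + 2)**2/2)**3 = (-21/2 - (2 - 1 + 2)**2/2)**3 = (-21/2 - 1/2*3**2)**3 = (-21/2 - 1/2*9)**3 = (-21/2 - 9/2)**3 = (-15)**3 = -3375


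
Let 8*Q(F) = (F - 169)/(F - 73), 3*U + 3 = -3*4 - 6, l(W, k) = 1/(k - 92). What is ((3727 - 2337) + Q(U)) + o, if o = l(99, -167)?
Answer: 14403209/10360 ≈ 1390.3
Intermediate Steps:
l(W, k) = 1/(-92 + k)
o = -1/259 (o = 1/(-92 - 167) = 1/(-259) = -1/259 ≈ -0.0038610)
U = -7 (U = -1 + (-3*4 - 6)/3 = -1 + (-12 - 6)/3 = -1 + (⅓)*(-18) = -1 - 6 = -7)
Q(F) = (-169 + F)/(8*(-73 + F)) (Q(F) = ((F - 169)/(F - 73))/8 = ((-169 + F)/(-73 + F))/8 = (-169 + F)/(8*(-73 + F)))
((3727 - 2337) + Q(U)) + o = ((3727 - 2337) + (-169 - 7)/(8*(-73 - 7))) - 1/259 = (1390 + (⅛)*(-176)/(-80)) - 1/259 = (1390 + (⅛)*(-1/80)*(-176)) - 1/259 = (1390 + 11/40) - 1/259 = 55611/40 - 1/259 = 14403209/10360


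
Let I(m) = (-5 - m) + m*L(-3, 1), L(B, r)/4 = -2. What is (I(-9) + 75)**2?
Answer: 22801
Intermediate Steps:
L(B, r) = -8 (L(B, r) = 4*(-2) = -8)
I(m) = -5 - 9*m (I(m) = (-5 - m) + m*(-8) = (-5 - m) - 8*m = -5 - 9*m)
(I(-9) + 75)**2 = ((-5 - 9*(-9)) + 75)**2 = ((-5 + 81) + 75)**2 = (76 + 75)**2 = 151**2 = 22801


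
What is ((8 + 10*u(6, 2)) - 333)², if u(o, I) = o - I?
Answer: 81225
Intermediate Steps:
((8 + 10*u(6, 2)) - 333)² = ((8 + 10*(6 - 1*2)) - 333)² = ((8 + 10*(6 - 2)) - 333)² = ((8 + 10*4) - 333)² = ((8 + 40) - 333)² = (48 - 333)² = (-285)² = 81225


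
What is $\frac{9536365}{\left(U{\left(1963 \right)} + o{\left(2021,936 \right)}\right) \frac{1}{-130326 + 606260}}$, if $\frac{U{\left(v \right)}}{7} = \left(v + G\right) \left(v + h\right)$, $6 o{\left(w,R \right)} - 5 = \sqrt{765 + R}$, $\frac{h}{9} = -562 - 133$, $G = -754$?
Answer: $- \frac{296746869214195084383}{2374874112808277} - \frac{12254436917757 \sqrt{21}}{2374874112808277} \approx -1.2495 \cdot 10^{5}$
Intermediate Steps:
$h = -6255$ ($h = 9 \left(-562 - 133\right) = 9 \left(-695\right) = -6255$)
$o{\left(w,R \right)} = \frac{5}{6} + \frac{\sqrt{765 + R}}{6}$
$U{\left(v \right)} = 7 \left(-6255 + v\right) \left(-754 + v\right)$ ($U{\left(v \right)} = 7 \left(v - 754\right) \left(v - 6255\right) = 7 \left(-754 + v\right) \left(-6255 + v\right) = 7 \left(-6255 + v\right) \left(-754 + v\right)$)
$\frac{9536365}{\left(U{\left(1963 \right)} + o{\left(2021,936 \right)}\right) \frac{1}{-130326 + 606260}} = \frac{9536365}{\left(\left(33013890 - 96310669 + 7 \cdot 1963^{2}\right) + \left(\frac{5}{6} + \frac{\sqrt{765 + 936}}{6}\right)\right) \frac{1}{-130326 + 606260}} = \frac{9536365}{\left(\left(33013890 - 96310669 + 7 \cdot 3853369\right) + \left(\frac{5}{6} + \frac{\sqrt{1701}}{6}\right)\right) \frac{1}{475934}} = \frac{9536365}{\left(\left(33013890 - 96310669 + 26973583\right) + \left(\frac{5}{6} + \frac{9 \sqrt{21}}{6}\right)\right) \frac{1}{475934}} = \frac{9536365}{\left(-36323196 + \left(\frac{5}{6} + \frac{3 \sqrt{21}}{2}\right)\right) \frac{1}{475934}} = \frac{9536365}{\left(- \frac{217939171}{6} + \frac{3 \sqrt{21}}{2}\right) \frac{1}{475934}} = \frac{9536365}{- \frac{217939171}{2855604} + \frac{3 \sqrt{21}}{951868}}$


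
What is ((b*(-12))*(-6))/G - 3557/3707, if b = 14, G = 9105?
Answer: -9549943/11250745 ≈ -0.84883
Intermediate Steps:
((b*(-12))*(-6))/G - 3557/3707 = ((14*(-12))*(-6))/9105 - 3557/3707 = -168*(-6)*(1/9105) - 3557*1/3707 = 1008*(1/9105) - 3557/3707 = 336/3035 - 3557/3707 = -9549943/11250745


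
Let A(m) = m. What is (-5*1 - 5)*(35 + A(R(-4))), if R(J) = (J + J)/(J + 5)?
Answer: -270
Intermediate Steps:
R(J) = 2*J/(5 + J) (R(J) = (2*J)/(5 + J) = 2*J/(5 + J))
(-5*1 - 5)*(35 + A(R(-4))) = (-5*1 - 5)*(35 + 2*(-4)/(5 - 4)) = (-5 - 5)*(35 + 2*(-4)/1) = -10*(35 + 2*(-4)*1) = -10*(35 - 8) = -10*27 = -270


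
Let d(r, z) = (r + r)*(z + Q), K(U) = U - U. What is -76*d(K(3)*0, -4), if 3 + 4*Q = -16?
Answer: 0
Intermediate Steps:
Q = -19/4 (Q = -¾ + (¼)*(-16) = -¾ - 4 = -19/4 ≈ -4.7500)
K(U) = 0
d(r, z) = 2*r*(-19/4 + z) (d(r, z) = (r + r)*(z - 19/4) = (2*r)*(-19/4 + z) = 2*r*(-19/4 + z))
-76*d(K(3)*0, -4) = -38*0*0*(-19 + 4*(-4)) = -38*0*(-19 - 16) = -38*0*(-35) = -76*0 = 0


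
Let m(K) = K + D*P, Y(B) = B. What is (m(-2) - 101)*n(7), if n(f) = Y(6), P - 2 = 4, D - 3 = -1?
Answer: -546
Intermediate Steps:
D = 2 (D = 3 - 1 = 2)
P = 6 (P = 2 + 4 = 6)
n(f) = 6
m(K) = 12 + K (m(K) = K + 2*6 = K + 12 = 12 + K)
(m(-2) - 101)*n(7) = ((12 - 2) - 101)*6 = (10 - 101)*6 = -91*6 = -546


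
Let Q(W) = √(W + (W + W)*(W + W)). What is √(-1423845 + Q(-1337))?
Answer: √(-1423845 + √7148939) ≈ 1192.1*I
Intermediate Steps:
Q(W) = √(W + 4*W²) (Q(W) = √(W + (2*W)*(2*W)) = √(W + 4*W²))
√(-1423845 + Q(-1337)) = √(-1423845 + √(-1337*(1 + 4*(-1337)))) = √(-1423845 + √(-1337*(1 - 5348))) = √(-1423845 + √(-1337*(-5347))) = √(-1423845 + √7148939)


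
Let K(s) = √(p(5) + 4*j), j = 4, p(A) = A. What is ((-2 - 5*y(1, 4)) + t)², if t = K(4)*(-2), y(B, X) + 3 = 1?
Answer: 148 - 32*√21 ≈ 1.3576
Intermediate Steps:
y(B, X) = -2 (y(B, X) = -3 + 1 = -2)
K(s) = √21 (K(s) = √(5 + 4*4) = √(5 + 16) = √21)
t = -2*√21 (t = √21*(-2) = -2*√21 ≈ -9.1651)
((-2 - 5*y(1, 4)) + t)² = ((-2 - 5*(-2)) - 2*√21)² = ((-2 + 10) - 2*√21)² = (8 - 2*√21)²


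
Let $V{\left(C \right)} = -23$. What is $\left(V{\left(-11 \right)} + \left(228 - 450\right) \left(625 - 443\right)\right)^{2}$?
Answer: $1634342329$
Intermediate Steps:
$\left(V{\left(-11 \right)} + \left(228 - 450\right) \left(625 - 443\right)\right)^{2} = \left(-23 + \left(228 - 450\right) \left(625 - 443\right)\right)^{2} = \left(-23 - 40404\right)^{2} = \left(-40427\right)^{2} = 1634342329$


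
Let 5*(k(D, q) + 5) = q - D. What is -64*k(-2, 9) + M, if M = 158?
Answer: 1686/5 ≈ 337.20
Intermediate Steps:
k(D, q) = -5 - D/5 + q/5 (k(D, q) = -5 + (q - D)/5 = -5 + (-D/5 + q/5) = -5 - D/5 + q/5)
-64*k(-2, 9) + M = -64*(-5 - 1/5*(-2) + (1/5)*9) + 158 = -64*(-5 + 2/5 + 9/5) + 158 = -64*(-14/5) + 158 = 896/5 + 158 = 1686/5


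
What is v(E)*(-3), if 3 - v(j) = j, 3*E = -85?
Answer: -94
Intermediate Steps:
E = -85/3 (E = (1/3)*(-85) = -85/3 ≈ -28.333)
v(j) = 3 - j
v(E)*(-3) = (3 - 1*(-85/3))*(-3) = (3 + 85/3)*(-3) = (94/3)*(-3) = -94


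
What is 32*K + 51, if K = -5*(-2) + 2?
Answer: 435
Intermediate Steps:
K = 12 (K = 10 + 2 = 12)
32*K + 51 = 32*12 + 51 = 384 + 51 = 435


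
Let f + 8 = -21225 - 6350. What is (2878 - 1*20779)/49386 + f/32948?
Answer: -325336031/271194988 ≈ -1.1996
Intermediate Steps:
f = -27583 (f = -8 + (-21225 - 6350) = -8 - 27575 = -27583)
(2878 - 1*20779)/49386 + f/32948 = (2878 - 1*20779)/49386 - 27583/32948 = (2878 - 20779)*(1/49386) - 27583*1/32948 = -17901*1/49386 - 27583/32948 = -5967/16462 - 27583/32948 = -325336031/271194988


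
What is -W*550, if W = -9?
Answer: 4950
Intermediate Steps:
-W*550 = -1*(-9)*550 = 9*550 = 4950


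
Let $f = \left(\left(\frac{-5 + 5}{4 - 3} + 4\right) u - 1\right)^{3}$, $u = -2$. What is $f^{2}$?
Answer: $531441$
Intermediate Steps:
$f = -729$ ($f = \left(\left(\frac{-5 + 5}{4 - 3} + 4\right) \left(-2\right) - 1\right)^{3} = \left(\left(\frac{0}{1} + 4\right) \left(-2\right) - 1\right)^{3} = \left(\left(0 \cdot 1 + 4\right) \left(-2\right) - 1\right)^{3} = \left(\left(0 + 4\right) \left(-2\right) - 1\right)^{3} = \left(4 \left(-2\right) - 1\right)^{3} = \left(-8 - 1\right)^{3} = \left(-9\right)^{3} = -729$)
$f^{2} = \left(-729\right)^{2} = 531441$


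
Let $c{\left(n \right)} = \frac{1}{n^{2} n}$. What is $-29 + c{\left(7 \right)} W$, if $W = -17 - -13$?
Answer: $- \frac{9951}{343} \approx -29.012$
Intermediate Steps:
$W = -4$ ($W = -17 + 13 = -4$)
$c{\left(n \right)} = \frac{1}{n^{3}}$ ($c{\left(n \right)} = \frac{1}{n^{2} n} = \frac{1}{n^{3}}$)
$-29 + c{\left(7 \right)} W = -29 + \frac{1}{343} \left(-4\right) = -29 - \frac{4}{343} = - \frac{9951}{343}$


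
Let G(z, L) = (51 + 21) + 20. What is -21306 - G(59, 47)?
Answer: -21398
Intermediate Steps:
G(z, L) = 92 (G(z, L) = 72 + 20 = 92)
-21306 - G(59, 47) = -21306 - 1*92 = -21306 - 92 = -21398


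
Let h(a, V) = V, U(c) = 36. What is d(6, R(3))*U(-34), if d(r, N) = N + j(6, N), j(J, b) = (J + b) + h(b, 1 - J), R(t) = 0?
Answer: 36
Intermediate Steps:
j(J, b) = 1 + b (j(J, b) = (J + b) + (1 - J) = 1 + b)
d(r, N) = 1 + 2*N (d(r, N) = N + (1 + N) = 1 + 2*N)
d(6, R(3))*U(-34) = (1 + 2*0)*36 = (1 + 0)*36 = 1*36 = 36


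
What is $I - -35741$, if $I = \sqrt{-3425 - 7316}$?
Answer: $35741 + i \sqrt{10741} \approx 35741.0 + 103.64 i$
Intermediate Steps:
$I = i \sqrt{10741}$ ($I = \sqrt{-10741} = i \sqrt{10741} \approx 103.64 i$)
$I - -35741 = i \sqrt{10741} - -35741 = i \sqrt{10741} + 35741 = 35741 + i \sqrt{10741}$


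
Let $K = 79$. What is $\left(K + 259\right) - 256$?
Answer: $82$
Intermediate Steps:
$\left(K + 259\right) - 256 = \left(79 + 259\right) - 256 = 338 - 256 = 82$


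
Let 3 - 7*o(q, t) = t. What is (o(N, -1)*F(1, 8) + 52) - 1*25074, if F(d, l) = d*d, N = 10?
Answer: -175150/7 ≈ -25021.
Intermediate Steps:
o(q, t) = 3/7 - t/7
F(d, l) = d**2
(o(N, -1)*F(1, 8) + 52) - 1*25074 = ((3/7 - 1/7*(-1))*1**2 + 52) - 1*25074 = ((3/7 + 1/7)*1 + 52) - 25074 = ((4/7)*1 + 52) - 25074 = (4/7 + 52) - 25074 = 368/7 - 25074 = -175150/7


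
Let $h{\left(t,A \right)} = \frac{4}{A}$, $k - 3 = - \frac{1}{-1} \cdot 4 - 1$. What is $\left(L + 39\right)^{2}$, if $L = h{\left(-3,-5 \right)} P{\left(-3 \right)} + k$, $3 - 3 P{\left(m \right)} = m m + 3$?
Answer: $\frac{56169}{25} \approx 2246.8$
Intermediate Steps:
$P{\left(m \right)} = - \frac{m^{2}}{3}$ ($P{\left(m \right)} = 1 - \frac{m m + 3}{3} = 1 - \frac{m^{2} + 3}{3} = 1 - \frac{3 + m^{2}}{3} = 1 - \left(1 + \frac{m^{2}}{3}\right) = - \frac{m^{2}}{3}$)
$k = 6$ ($k = 3 - \left(1 - - \frac{1}{-1} \cdot 4\right) = 3 - \left(1 - \left(-1\right) \left(-1\right) 4\right) = 3 + \left(1 \cdot 4 - 1\right) = 3 + \left(4 - 1\right) = 3 + 3 = 6$)
$L = \frac{42}{5}$ ($L = \frac{4}{-5} \left(- \frac{\left(-3\right)^{2}}{3}\right) + 6 = 4 \left(- \frac{1}{5}\right) \left(\left(- \frac{1}{3}\right) 9\right) + 6 = \left(- \frac{4}{5}\right) \left(-3\right) + 6 = \frac{12}{5} + 6 = \frac{42}{5} \approx 8.4$)
$\left(L + 39\right)^{2} = \left(\frac{42}{5} + 39\right)^{2} = \left(\frac{237}{5}\right)^{2} = \frac{56169}{25}$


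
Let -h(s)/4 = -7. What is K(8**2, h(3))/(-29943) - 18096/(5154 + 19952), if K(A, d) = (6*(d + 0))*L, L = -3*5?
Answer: -26587856/41763831 ≈ -0.63662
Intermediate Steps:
h(s) = 28 (h(s) = -4*(-7) = 28)
L = -15
K(A, d) = -90*d (K(A, d) = (6*(d + 0))*(-15) = (6*d)*(-15) = -90*d)
K(8**2, h(3))/(-29943) - 18096/(5154 + 19952) = -90*28/(-29943) - 18096/(5154 + 19952) = -2520*(-1/29943) - 18096/25106 = 280/3327 - 18096*1/25106 = 280/3327 - 9048/12553 = -26587856/41763831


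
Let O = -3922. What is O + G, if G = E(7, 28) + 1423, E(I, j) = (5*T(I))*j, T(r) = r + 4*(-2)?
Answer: -2639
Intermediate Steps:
T(r) = -8 + r (T(r) = r - 8 = -8 + r)
E(I, j) = j*(-40 + 5*I) (E(I, j) = (5*(-8 + I))*j = (-40 + 5*I)*j = j*(-40 + 5*I))
G = 1283 (G = 5*28*(-8 + 7) + 1423 = 5*28*(-1) + 1423 = -140 + 1423 = 1283)
O + G = -3922 + 1283 = -2639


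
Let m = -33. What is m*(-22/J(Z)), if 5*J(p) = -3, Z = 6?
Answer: -1210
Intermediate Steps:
J(p) = -3/5 (J(p) = (1/5)*(-3) = -3/5)
m*(-22/J(Z)) = -(-726)/(-3/5) = -(-726)*(-5)/3 = -33*110/3 = -1210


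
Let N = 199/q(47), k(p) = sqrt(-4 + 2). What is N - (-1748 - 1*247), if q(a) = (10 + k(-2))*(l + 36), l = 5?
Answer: 4172540/2091 - 199*I*sqrt(2)/4182 ≈ 1995.5 - 0.067295*I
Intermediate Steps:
k(p) = I*sqrt(2) (k(p) = sqrt(-2) = I*sqrt(2))
q(a) = 410 + 41*I*sqrt(2) (q(a) = (10 + I*sqrt(2))*(5 + 36) = (10 + I*sqrt(2))*41 = 410 + 41*I*sqrt(2))
N = 199/(410 + 41*I*sqrt(2)) ≈ 0.47585 - 0.067295*I
N - (-1748 - 1*247) = (995/2091 - 199*I*sqrt(2)/4182) - (-1748 - 1*247) = (995/2091 - 199*I*sqrt(2)/4182) - (-1748 - 247) = (995/2091 - 199*I*sqrt(2)/4182) - 1*(-1995) = (995/2091 - 199*I*sqrt(2)/4182) + 1995 = 4172540/2091 - 199*I*sqrt(2)/4182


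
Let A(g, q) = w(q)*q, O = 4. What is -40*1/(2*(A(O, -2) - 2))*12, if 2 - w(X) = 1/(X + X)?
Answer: 480/13 ≈ 36.923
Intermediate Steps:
w(X) = 2 - 1/(2*X) (w(X) = 2 - 1/(X + X) = 2 - 1/(2*X))
A(g, q) = q*(2 - 1/(2*q)) (A(g, q) = (2 - 1/(2*q))*q = q*(2 - 1/(2*q)))
-40*1/(2*(A(O, -2) - 2))*12 = -40*1/(2*((-½ + 2*(-2)) - 2))*12 = -40*1/(2*((-½ - 4) - 2))*12 = -40*1/(2*(-9/2 - 2))*12 = -40/((-13/2*2))*12 = -40/(-13)*12 = -40*(-1/13)*12 = (40/13)*12 = 480/13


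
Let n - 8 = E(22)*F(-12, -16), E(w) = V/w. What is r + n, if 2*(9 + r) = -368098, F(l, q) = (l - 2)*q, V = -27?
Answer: -2027574/11 ≈ -1.8433e+5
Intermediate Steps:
F(l, q) = q*(-2 + l) (F(l, q) = (-2 + l)*q = q*(-2 + l))
E(w) = -27/w
n = -2936/11 (n = 8 + (-27/22)*(-16*(-2 - 12)) = 8 + (-27*1/22)*(-16*(-14)) = 8 - 27/22*224 = 8 - 3024/11 = -2936/11 ≈ -266.91)
r = -184058 (r = -9 + (1/2)*(-368098) = -9 - 184049 = -184058)
r + n = -184058 - 2936/11 = -2027574/11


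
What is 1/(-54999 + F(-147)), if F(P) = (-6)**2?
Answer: -1/54963 ≈ -1.8194e-5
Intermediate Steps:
F(P) = 36
1/(-54999 + F(-147)) = 1/(-54999 + 36) = 1/(-54963) = -1/54963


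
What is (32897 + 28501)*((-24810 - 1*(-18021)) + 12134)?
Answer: 328172310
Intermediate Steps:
(32897 + 28501)*((-24810 - 1*(-18021)) + 12134) = 61398*((-24810 + 18021) + 12134) = 61398*(-6789 + 12134) = 61398*5345 = 328172310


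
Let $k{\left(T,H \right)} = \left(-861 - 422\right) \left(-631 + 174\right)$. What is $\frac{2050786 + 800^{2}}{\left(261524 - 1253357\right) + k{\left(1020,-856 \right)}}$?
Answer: $- \frac{1345393}{202751} \approx -6.6357$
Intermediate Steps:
$k{\left(T,H \right)} = 586331$ ($k{\left(T,H \right)} = \left(-1283\right) \left(-457\right) = 586331$)
$\frac{2050786 + 800^{2}}{\left(261524 - 1253357\right) + k{\left(1020,-856 \right)}} = \frac{2050786 + 800^{2}}{\left(261524 - 1253357\right) + 586331} = \frac{2050786 + 640000}{\left(261524 - 1253357\right) + 586331} = \frac{2690786}{-991833 + 586331} = \frac{2690786}{-405502} = 2690786 \left(- \frac{1}{405502}\right) = - \frac{1345393}{202751}$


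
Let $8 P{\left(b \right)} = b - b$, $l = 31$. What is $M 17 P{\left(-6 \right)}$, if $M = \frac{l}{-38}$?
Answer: $0$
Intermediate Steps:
$P{\left(b \right)} = 0$ ($P{\left(b \right)} = \frac{b - b}{8} = \frac{1}{8} \cdot 0 = 0$)
$M = - \frac{31}{38}$ ($M = \frac{31}{-38} = 31 \left(- \frac{1}{38}\right) = - \frac{31}{38} \approx -0.81579$)
$M 17 P{\left(-6 \right)} = \left(- \frac{31}{38}\right) 17 \cdot 0 = \left(- \frac{527}{38}\right) 0 = 0$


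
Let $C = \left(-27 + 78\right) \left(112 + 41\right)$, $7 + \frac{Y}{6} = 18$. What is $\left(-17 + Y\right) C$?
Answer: $382347$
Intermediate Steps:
$Y = 66$ ($Y = -42 + 6 \cdot 18 = -42 + 108 = 66$)
$C = 7803$ ($C = 51 \cdot 153 = 7803$)
$\left(-17 + Y\right) C = \left(-17 + 66\right) 7803 = 49 \cdot 7803 = 382347$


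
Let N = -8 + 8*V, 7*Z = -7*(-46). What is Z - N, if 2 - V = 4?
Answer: 70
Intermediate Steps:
V = -2 (V = 2 - 1*4 = 2 - 4 = -2)
Z = 46 (Z = (-7*(-46))/7 = (⅐)*322 = 46)
N = -24 (N = -8 + 8*(-2) = -8 - 16 = -24)
Z - N = 46 - 1*(-24) = 46 + 24 = 70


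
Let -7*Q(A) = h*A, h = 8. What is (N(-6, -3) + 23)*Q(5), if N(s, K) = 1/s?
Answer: -2740/21 ≈ -130.48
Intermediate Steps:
Q(A) = -8*A/7
(N(-6, -3) + 23)*Q(5) = (1/(-6) + 23)*(-8/7*5) = (-⅙ + 23)*(-40/7) = (137/6)*(-40/7) = -2740/21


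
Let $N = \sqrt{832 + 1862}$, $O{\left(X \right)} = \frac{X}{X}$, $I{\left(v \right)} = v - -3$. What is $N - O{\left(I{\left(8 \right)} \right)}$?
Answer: $-1 + \sqrt{2694} \approx 50.904$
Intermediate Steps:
$I{\left(v \right)} = 3 + v$ ($I{\left(v \right)} = v + 3 = 3 + v$)
$O{\left(X \right)} = 1$
$N = \sqrt{2694} \approx 51.904$
$N - O{\left(I{\left(8 \right)} \right)} = \sqrt{2694} - 1 = -1 + \sqrt{2694}$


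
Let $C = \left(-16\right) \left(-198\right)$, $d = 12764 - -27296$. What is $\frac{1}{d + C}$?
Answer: $\frac{1}{43228} \approx 2.3133 \cdot 10^{-5}$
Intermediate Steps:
$d = 40060$ ($d = 12764 + 27296 = 40060$)
$C = 3168$
$\frac{1}{d + C} = \frac{1}{40060 + 3168} = \frac{1}{43228}$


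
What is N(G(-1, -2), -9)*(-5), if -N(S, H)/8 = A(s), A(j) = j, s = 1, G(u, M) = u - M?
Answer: 40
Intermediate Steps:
N(S, H) = -8 (N(S, H) = -8*1 = -8)
N(G(-1, -2), -9)*(-5) = -8*(-5) = 40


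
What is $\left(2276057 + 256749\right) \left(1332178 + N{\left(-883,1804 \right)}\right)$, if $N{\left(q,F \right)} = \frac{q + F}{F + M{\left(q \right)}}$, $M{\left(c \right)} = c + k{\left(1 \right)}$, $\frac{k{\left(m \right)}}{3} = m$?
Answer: $\frac{519619247231793}{154} \approx 3.3741 \cdot 10^{12}$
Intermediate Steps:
$k{\left(m \right)} = 3 m$
$M{\left(c \right)} = 3 + c$ ($M{\left(c \right)} = c + 3 \cdot 1 = c + 3 = 3 + c$)
$N{\left(q,F \right)} = \frac{F + q}{3 + F + q}$ ($N{\left(q,F \right)} = \frac{q + F}{F + \left(3 + q\right)} = \frac{F + q}{3 + F + q}$)
$\left(2276057 + 256749\right) \left(1332178 + N{\left(-883,1804 \right)}\right) = \left(2276057 + 256749\right) \left(1332178 + \frac{1804 - 883}{3 + 1804 - 883}\right) = 2532806 \left(1332178 + \frac{1}{924} \cdot 921\right) = 2532806 \left(1332178 + \frac{307}{308}\right) = 2532806 \cdot \frac{410311131}{308} = \frac{519619247231793}{154}$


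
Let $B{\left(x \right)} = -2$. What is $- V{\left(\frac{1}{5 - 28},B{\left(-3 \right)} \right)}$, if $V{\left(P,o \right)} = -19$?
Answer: $19$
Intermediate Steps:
$- V{\left(\frac{1}{5 - 28},B{\left(-3 \right)} \right)} = \left(-1\right) \left(-19\right) = 19$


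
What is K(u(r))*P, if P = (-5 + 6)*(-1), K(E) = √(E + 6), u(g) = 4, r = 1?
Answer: -√10 ≈ -3.1623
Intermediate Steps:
K(E) = √(6 + E)
P = -1 (P = 1*(-1) = -1)
K(u(r))*P = √(6 + 4)*(-1) = √10*(-1) = -√10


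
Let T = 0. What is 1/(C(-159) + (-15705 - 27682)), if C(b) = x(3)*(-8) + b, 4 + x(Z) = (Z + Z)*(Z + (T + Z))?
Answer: -1/43802 ≈ -2.2830e-5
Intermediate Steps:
x(Z) = -4 + 4*Z² (x(Z) = -4 + (Z + Z)*(Z + (0 + Z)) = -4 + (2*Z)*(Z + Z) = -4 + (2*Z)*(2*Z) = -4 + 4*Z²)
C(b) = -256 + b (C(b) = (-4 + 4*3²)*(-8) + b = (-4 + 4*9)*(-8) + b = (-4 + 36)*(-8) + b = 32*(-8) + b = -256 + b)
1/(C(-159) + (-15705 - 27682)) = 1/((-256 - 159) + (-15705 - 27682)) = 1/(-415 - 43387) = 1/(-43802) = -1/43802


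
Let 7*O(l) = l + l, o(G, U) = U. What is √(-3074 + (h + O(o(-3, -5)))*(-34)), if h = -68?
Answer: I*√34958/7 ≈ 26.71*I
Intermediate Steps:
O(l) = 2*l/7 (O(l) = (l + l)/7 = (2*l)/7 = 2*l/7)
√(-3074 + (h + O(o(-3, -5)))*(-34)) = √(-3074 + (-68 + (2/7)*(-5))*(-34)) = √(-3074 + (-68 - 10/7)*(-34)) = √(-3074 - 486/7*(-34)) = √(-3074 + 16524/7) = √(-4994/7) = I*√34958/7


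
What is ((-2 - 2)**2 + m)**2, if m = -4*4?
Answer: 0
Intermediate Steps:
m = -16
((-2 - 2)**2 + m)**2 = ((-2 - 2)**2 - 16)**2 = ((-4)**2 - 16)**2 = (16 - 16)**2 = 0**2 = 0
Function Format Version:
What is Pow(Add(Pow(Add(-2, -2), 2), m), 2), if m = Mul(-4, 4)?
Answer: 0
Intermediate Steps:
m = -16
Pow(Add(Pow(Add(-2, -2), 2), m), 2) = Pow(Add(Pow(Add(-2, -2), 2), -16), 2) = Pow(Add(Pow(-4, 2), -16), 2) = Pow(Add(16, -16), 2) = Pow(0, 2) = 0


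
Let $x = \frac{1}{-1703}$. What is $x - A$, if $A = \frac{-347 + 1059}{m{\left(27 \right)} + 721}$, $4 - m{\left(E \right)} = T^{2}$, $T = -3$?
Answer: $- \frac{303313}{304837} \approx -0.995$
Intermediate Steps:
$m{\left(E \right)} = -5$ ($m{\left(E \right)} = 4 - \left(-3\right)^{2} = 4 - 9 = -5$)
$A = \frac{178}{179}$ ($A = \frac{-347 + 1059}{-5 + 721} = \frac{712}{716} = 712 \cdot \frac{1}{716} = \frac{178}{179} \approx 0.99441$)
$x = - \frac{1}{1703} \approx -0.0005872$
$x - A = - \frac{1}{1703} - \frac{178}{179} = - \frac{303313}{304837}$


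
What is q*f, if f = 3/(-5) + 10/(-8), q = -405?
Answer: 2997/4 ≈ 749.25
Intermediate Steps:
f = -37/20 (f = 3*(-⅕) + 10*(-⅛) = -⅗ - 5/4 = -37/20 ≈ -1.8500)
q*f = -405*(-37/20) = 2997/4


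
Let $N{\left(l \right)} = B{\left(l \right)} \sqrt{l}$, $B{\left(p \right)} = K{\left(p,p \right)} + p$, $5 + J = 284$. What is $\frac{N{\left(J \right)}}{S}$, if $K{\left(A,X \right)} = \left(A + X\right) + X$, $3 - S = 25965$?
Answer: $- \frac{558 \sqrt{31}}{4327} \approx -0.71801$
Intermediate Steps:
$S = -25962$ ($S = 3 - 25965 = -25962$)
$K{\left(A,X \right)} = A + 2 X$
$J = 279$ ($J = -5 + 284 = 279$)
$B{\left(p \right)} = 4 p$ ($B{\left(p \right)} = \left(p + 2 p\right) + p = 3 p + p = 4 p$)
$N{\left(l \right)} = 4 l^{\frac{3}{2}}$ ($N{\left(l \right)} = 4 l \sqrt{l} = 4 l^{\frac{3}{2}}$)
$\frac{N{\left(J \right)}}{S} = \frac{4 \cdot 279^{\frac{3}{2}}}{-25962} = 4 \cdot 837 \sqrt{31} \left(- \frac{1}{25962}\right) = 3348 \sqrt{31} \left(- \frac{1}{25962}\right) = - \frac{558 \sqrt{31}}{4327}$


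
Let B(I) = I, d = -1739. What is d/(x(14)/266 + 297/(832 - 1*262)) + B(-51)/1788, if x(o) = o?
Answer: -196926213/64964 ≈ -3031.3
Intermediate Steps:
d/(x(14)/266 + 297/(832 - 1*262)) + B(-51)/1788 = -1739/(14/266 + 297/(832 - 1*262)) - 51/1788 = -1739/(14*(1/266) + 297/(832 - 262)) - 51*1/1788 = -1739/(1/19 + 297/570) - 17/596 = -1739/(1/19 + 297*(1/570)) - 17/596 = -1739/(1/19 + 99/190) - 17/596 = -1739/109/190 - 17/596 = -1739*190/109 - 17/596 = -330410/109 - 17/596 = -196926213/64964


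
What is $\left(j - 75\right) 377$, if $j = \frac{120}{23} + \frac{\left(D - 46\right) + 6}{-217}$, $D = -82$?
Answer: $- \frac{130245583}{4991} \approx -26096.0$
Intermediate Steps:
$j = \frac{28846}{4991}$ ($j = \frac{120}{23} + \frac{\left(-82 - 46\right) + 6}{-217} = 120 \cdot \frac{1}{23} + \left(-128 + 6\right) \left(- \frac{1}{217}\right) = \frac{120}{23} - - \frac{122}{217} = \frac{120}{23} + \frac{122}{217} = \frac{28846}{4991} \approx 5.7796$)
$\left(j - 75\right) 377 = \left(\frac{28846}{4991} - 75\right) 377 = \left(- \frac{345479}{4991}\right) 377 = - \frac{130245583}{4991}$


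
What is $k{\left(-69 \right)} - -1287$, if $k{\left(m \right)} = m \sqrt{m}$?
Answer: $1287 - 69 i \sqrt{69} \approx 1287.0 - 573.16 i$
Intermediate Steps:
$k{\left(m \right)} = m^{\frac{3}{2}}$
$k{\left(-69 \right)} - -1287 = \left(-69\right)^{\frac{3}{2}} - -1287 = - 69 i \sqrt{69} + 1287 = 1287 - 69 i \sqrt{69}$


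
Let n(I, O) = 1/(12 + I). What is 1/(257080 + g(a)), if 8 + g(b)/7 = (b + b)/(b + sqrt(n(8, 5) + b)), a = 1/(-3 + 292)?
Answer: 2868419933/737252755863062 - 119*sqrt(1545)/1474505511726124 ≈ 3.8907e-6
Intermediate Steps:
a = 1/289 ≈ 0.0034602
g(b) = -56 + 14*b/(b + sqrt(1/20 + b)) (g(b) = -56 + 7*((b + b)/(b + sqrt(1/(12 + 8) + b))) = -56 + 7*((2*b)/(b + sqrt(1/20 + b))) = -56 + 7*(2*b/(b + sqrt(1/20 + b))) = -56 + 14*b/(b + sqrt(1/20 + b)))
1/(257080 + g(a)) = 1/(257080 + (-420*1/289 - 56*sqrt(5 + 100*(1/289)))/(10*(1/289) + sqrt(5)*sqrt(1 + 20*(1/289)))) = 1/(257080 + (-420/289 - 56*sqrt(5 + 100/289))/(10/289 + sqrt(5)*sqrt(1 + 20/289))) = 1/(257080 + (-420/289 - 56*sqrt(1545)/17)/(10/289 + sqrt(5)*sqrt(309/289))) = 1/(257080 + (-420/289 - 56*sqrt(1545)/17)/(10/289 + sqrt(5)*(sqrt(309)/17))) = 1/(257080 + (-420/289 - 56*sqrt(1545)/17)/(10/289 + sqrt(1545)/17))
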